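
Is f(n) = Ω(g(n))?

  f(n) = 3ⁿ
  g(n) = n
True

f(n) = 3ⁿ is O(3ⁿ), and g(n) = n is O(n).
Since O(3ⁿ) grows at least as fast as O(n), f(n) = Ω(g(n)) is true.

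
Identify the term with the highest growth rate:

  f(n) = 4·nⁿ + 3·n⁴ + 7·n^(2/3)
4·nⁿ

Looking at each term:
  - 4·nⁿ is O(nⁿ)
  - 3·n⁴ is O(n⁴)
  - 7·n^(2/3) is O(n^(2/3))

The term 4·nⁿ (O(nⁿ)) grows fastest and dominates all others.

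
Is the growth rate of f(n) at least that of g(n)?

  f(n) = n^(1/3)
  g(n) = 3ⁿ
False

f(n) = n^(1/3) is O(n^(1/3)), and g(n) = 3ⁿ is O(3ⁿ).
Since O(n^(1/3)) grows slower than O(3ⁿ), f(n) = Ω(g(n)) is false.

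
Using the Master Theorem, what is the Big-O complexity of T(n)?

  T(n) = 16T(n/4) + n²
Θ(n² log n)

Master Theorem: a = 16, b = 4, f(n) = n².
Compute the critical exponent d = log₄(16) = 2.
Compare f(n) = Θ(n²) against n^d:
  k = 2 = d, so f(n) = Θ(n^d) — Case 2.
  Work is balanced across levels: T(n) = Θ(n^d log n) = Θ(n² log n).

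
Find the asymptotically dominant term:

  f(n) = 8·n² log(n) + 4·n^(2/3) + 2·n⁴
2·n⁴

Looking at each term:
  - 8·n² log(n) is O(n² log n)
  - 4·n^(2/3) is O(n^(2/3))
  - 2·n⁴ is O(n⁴)

The term 2·n⁴ (O(n⁴)) grows fastest and dominates all others.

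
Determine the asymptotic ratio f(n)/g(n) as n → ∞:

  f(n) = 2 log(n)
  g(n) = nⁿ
0

Since 2 log(n) (O(log n)) grows slower than nⁿ (O(nⁿ)),
the ratio f(n)/g(n) → 0 as n → ∞.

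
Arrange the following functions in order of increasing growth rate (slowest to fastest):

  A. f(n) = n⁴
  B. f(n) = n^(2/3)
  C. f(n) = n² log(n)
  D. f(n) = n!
B < C < A < D

Comparing growth rates:
B = n^(2/3) is O(n^(2/3))
C = n² log(n) is O(n² log n)
A = n⁴ is O(n⁴)
D = n! is O(n!)

Therefore, the order from slowest to fastest is: B < C < A < D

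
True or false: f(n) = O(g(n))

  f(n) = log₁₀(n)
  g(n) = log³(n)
True

f(n) = log₁₀(n) is O(log n), and g(n) = log³(n) is O(log³ n).
Since O(log n) ⊆ O(log³ n) (f grows no faster than g), f(n) = O(g(n)) is true.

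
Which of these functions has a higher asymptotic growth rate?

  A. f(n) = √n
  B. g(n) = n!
B

f(n) = √n is O(√n), while g(n) = n! is O(n!).
Since O(n!) grows faster than O(√n), g(n) dominates.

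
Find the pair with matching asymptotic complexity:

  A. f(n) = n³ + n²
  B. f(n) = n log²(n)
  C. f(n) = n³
A and C

Examining each function:
  A. n³ + n² is O(n³)
  B. n log²(n) is O(n log² n)
  C. n³ is O(n³)

Functions A and C both have the same complexity class.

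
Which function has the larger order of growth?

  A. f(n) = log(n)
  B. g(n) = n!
B

f(n) = log(n) is O(log n), while g(n) = n! is O(n!).
Since O(n!) grows faster than O(log n), g(n) dominates.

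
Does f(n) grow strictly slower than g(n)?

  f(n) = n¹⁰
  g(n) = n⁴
False

f(n) = n¹⁰ is O(n¹⁰), and g(n) = n⁴ is O(n⁴).
Since O(n¹⁰) grows faster than or equal to O(n⁴), f(n) = o(g(n)) is false.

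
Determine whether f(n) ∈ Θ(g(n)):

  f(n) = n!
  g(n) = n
False

f(n) = n! is O(n!), and g(n) = n is O(n).
Since they have different growth rates, f(n) = Θ(g(n)) is false.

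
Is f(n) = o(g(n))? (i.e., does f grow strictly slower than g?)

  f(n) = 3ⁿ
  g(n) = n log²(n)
False

f(n) = 3ⁿ is O(3ⁿ), and g(n) = n log²(n) is O(n log² n).
Since O(3ⁿ) grows faster than or equal to O(n log² n), f(n) = o(g(n)) is false.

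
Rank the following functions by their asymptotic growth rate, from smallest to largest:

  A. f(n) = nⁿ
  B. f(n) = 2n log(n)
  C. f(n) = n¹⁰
B < C < A

Comparing growth rates:
B = 2n log(n) is O(n log n)
C = n¹⁰ is O(n¹⁰)
A = nⁿ is O(nⁿ)

Therefore, the order from slowest to fastest is: B < C < A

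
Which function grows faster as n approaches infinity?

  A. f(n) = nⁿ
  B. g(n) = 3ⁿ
A

f(n) = nⁿ is O(nⁿ), while g(n) = 3ⁿ is O(3ⁿ).
Since O(nⁿ) grows faster than O(3ⁿ), f(n) dominates.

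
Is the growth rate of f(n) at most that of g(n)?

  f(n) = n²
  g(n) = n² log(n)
True

f(n) = n² is O(n²), and g(n) = n² log(n) is O(n² log n).
Since O(n²) ⊆ O(n² log n) (f grows no faster than g), f(n) = O(g(n)) is true.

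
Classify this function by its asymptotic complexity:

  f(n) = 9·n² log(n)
O(n² log n)

The dominant term in 9·n² log(n) is 9·n² log(n), which is Θ(n² log n).
Constants are absorbed, so the tightest bound is O(n² log n).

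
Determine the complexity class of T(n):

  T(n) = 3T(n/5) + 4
Θ(n^log₅(3))

Master Theorem: a = 3, b = 5, f(n) = 4.
Compute the critical exponent d = log₅(3) = 0.683.
Compare f(n) = Θ(1) against n^d:
  k = 0 < d = 0.683, so f(n) = O(n^(d-ε)) — Case 1.
  The recursion cost dominates: T(n) = Θ(n^d) = Θ(n^log₅(3)).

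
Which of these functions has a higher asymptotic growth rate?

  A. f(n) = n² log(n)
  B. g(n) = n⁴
B

f(n) = n² log(n) is O(n² log n), while g(n) = n⁴ is O(n⁴).
Since O(n⁴) grows faster than O(n² log n), g(n) dominates.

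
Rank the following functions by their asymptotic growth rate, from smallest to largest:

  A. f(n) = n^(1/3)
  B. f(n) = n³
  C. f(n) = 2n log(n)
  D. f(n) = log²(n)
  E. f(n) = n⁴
D < A < C < B < E

Comparing growth rates:
D = log²(n) is O(log² n)
A = n^(1/3) is O(n^(1/3))
C = 2n log(n) is O(n log n)
B = n³ is O(n³)
E = n⁴ is O(n⁴)

Therefore, the order from slowest to fastest is: D < A < C < B < E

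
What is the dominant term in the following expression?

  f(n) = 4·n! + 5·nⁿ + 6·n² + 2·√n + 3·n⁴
5·nⁿ

Looking at each term:
  - 4·n! is O(n!)
  - 5·nⁿ is O(nⁿ)
  - 6·n² is O(n²)
  - 2·√n is O(√n)
  - 3·n⁴ is O(n⁴)

The term 5·nⁿ (O(nⁿ)) grows fastest and dominates all others.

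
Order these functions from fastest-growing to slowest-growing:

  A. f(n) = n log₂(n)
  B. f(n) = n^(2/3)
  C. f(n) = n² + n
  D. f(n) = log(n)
C > A > B > D

Comparing growth rates:
C = n² + n is O(n²)
A = n log₂(n) is O(n log n)
B = n^(2/3) is O(n^(2/3))
D = log(n) is O(log n)

Therefore, the order from fastest to slowest is: C > A > B > D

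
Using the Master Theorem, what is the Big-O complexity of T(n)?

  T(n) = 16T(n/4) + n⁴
Θ(n⁴)

Master Theorem: a = 16, b = 4, f(n) = n⁴.
Compute the critical exponent d = log₄(16) = 2.
Compare f(n) = Θ(n⁴) against n^d:
  k = 4 > d = 2, so f(n) = Ω(n^(d+ε)) — Case 3.
  Regularity: a·(n/b)^4/n^4 = a/b^4 = 16/256 < 1 ✓.
  The top-level work dominates: T(n) = Θ(f(n)) = Θ(n⁴).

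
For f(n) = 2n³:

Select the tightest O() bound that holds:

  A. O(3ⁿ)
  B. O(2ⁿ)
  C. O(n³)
C

f(n) = 2n³ is O(n³).
All listed options are valid Big-O bounds (upper bounds),
but O(n³) is the tightest (smallest valid bound).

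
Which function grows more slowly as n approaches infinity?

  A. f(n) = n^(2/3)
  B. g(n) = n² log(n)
A

f(n) = n^(2/3) is O(n^(2/3)), while g(n) = n² log(n) is O(n² log n).
Since O(n^(2/3)) grows slower than O(n² log n), f(n) is dominated.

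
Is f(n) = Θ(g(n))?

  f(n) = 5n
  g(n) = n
True

f(n) = 5n and g(n) = n are both O(n).
Since they have the same asymptotic growth rate, f(n) = Θ(g(n)) is true.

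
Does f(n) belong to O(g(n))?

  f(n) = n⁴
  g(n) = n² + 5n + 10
False

f(n) = n⁴ is O(n⁴), and g(n) = n² + 5n + 10 is O(n²).
Since O(n⁴) grows faster than O(n²), f(n) = O(g(n)) is false.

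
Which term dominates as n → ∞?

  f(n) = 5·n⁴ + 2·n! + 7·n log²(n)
2·n!

Looking at each term:
  - 5·n⁴ is O(n⁴)
  - 2·n! is O(n!)
  - 7·n log²(n) is O(n log² n)

The term 2·n! (O(n!)) grows fastest and dominates all others.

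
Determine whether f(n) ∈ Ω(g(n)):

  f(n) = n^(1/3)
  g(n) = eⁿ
False

f(n) = n^(1/3) is O(n^(1/3)), and g(n) = eⁿ is O(eⁿ).
Since O(n^(1/3)) grows slower than O(eⁿ), f(n) = Ω(g(n)) is false.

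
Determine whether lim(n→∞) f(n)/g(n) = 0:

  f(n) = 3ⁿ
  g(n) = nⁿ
True

f(n) = 3ⁿ is O(3ⁿ), and g(n) = nⁿ is O(nⁿ).
Since O(3ⁿ) grows strictly slower than O(nⁿ), f(n) = o(g(n)) is true.
This means lim(n→∞) f(n)/g(n) = 0.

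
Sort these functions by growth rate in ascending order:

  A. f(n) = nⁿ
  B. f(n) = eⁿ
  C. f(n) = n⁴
C < B < A

Comparing growth rates:
C = n⁴ is O(n⁴)
B = eⁿ is O(eⁿ)
A = nⁿ is O(nⁿ)

Therefore, the order from slowest to fastest is: C < B < A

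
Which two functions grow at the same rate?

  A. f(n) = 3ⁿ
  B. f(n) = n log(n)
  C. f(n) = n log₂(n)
B and C

Examining each function:
  A. 3ⁿ is O(3ⁿ)
  B. n log(n) is O(n log n)
  C. n log₂(n) is O(n log n)

Functions B and C both have the same complexity class.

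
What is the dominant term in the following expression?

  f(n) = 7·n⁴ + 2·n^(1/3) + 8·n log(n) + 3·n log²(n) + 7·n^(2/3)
7·n⁴

Looking at each term:
  - 7·n⁴ is O(n⁴)
  - 2·n^(1/3) is O(n^(1/3))
  - 8·n log(n) is O(n log n)
  - 3·n log²(n) is O(n log² n)
  - 7·n^(2/3) is O(n^(2/3))

The term 7·n⁴ (O(n⁴)) grows fastest and dominates all others.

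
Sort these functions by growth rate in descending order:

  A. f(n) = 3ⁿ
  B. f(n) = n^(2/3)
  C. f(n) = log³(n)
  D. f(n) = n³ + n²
A > D > B > C

Comparing growth rates:
A = 3ⁿ is O(3ⁿ)
D = n³ + n² is O(n³)
B = n^(2/3) is O(n^(2/3))
C = log³(n) is O(log³ n)

Therefore, the order from fastest to slowest is: A > D > B > C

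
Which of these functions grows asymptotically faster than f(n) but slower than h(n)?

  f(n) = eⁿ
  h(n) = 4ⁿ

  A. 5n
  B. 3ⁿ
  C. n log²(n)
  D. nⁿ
B

We need g(n) with eⁿ = o(g(n)) and g(n) = o(4ⁿ), i.e. O(eⁿ) ≺ g ≺ O(4ⁿ).
Check each option:
  A. 5n — O(n) does not grow strictly faster than f(n)
  B. 3ⁿ — O(3ⁿ) is strictly between O(eⁿ) and O(4ⁿ) ✓
  C. n log²(n) — O(n log² n) does not grow strictly faster than f(n)
  D. nⁿ — O(nⁿ) does not grow strictly slower than h(n)

Only option B (3ⁿ) lies strictly between.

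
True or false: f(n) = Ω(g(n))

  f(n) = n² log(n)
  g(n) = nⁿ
False

f(n) = n² log(n) is O(n² log n), and g(n) = nⁿ is O(nⁿ).
Since O(n² log n) grows slower than O(nⁿ), f(n) = Ω(g(n)) is false.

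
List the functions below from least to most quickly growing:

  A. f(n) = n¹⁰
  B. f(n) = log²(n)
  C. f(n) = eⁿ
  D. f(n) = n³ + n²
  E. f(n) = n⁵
B < D < E < A < C

Comparing growth rates:
B = log²(n) is O(log² n)
D = n³ + n² is O(n³)
E = n⁵ is O(n⁵)
A = n¹⁰ is O(n¹⁰)
C = eⁿ is O(eⁿ)

Therefore, the order from slowest to fastest is: B < D < E < A < C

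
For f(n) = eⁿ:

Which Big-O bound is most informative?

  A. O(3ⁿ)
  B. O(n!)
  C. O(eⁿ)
C

f(n) = eⁿ is O(eⁿ).
All listed options are valid Big-O bounds (upper bounds),
but O(eⁿ) is the tightest (smallest valid bound).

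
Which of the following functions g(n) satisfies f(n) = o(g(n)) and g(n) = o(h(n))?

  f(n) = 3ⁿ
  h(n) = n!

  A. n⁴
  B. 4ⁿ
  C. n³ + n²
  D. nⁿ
B

We need g(n) with 3ⁿ = o(g(n)) and g(n) = o(n!), i.e. O(3ⁿ) ≺ g ≺ O(n!).
Check each option:
  A. n⁴ — O(n⁴) does not grow strictly faster than f(n)
  B. 4ⁿ — O(4ⁿ) is strictly between O(3ⁿ) and O(n!) ✓
  C. n³ + n² — O(n³) does not grow strictly faster than f(n)
  D. nⁿ — O(nⁿ) does not grow strictly slower than h(n)

Only option B (4ⁿ) lies strictly between.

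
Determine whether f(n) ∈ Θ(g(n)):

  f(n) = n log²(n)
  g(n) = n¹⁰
False

f(n) = n log²(n) is O(n log² n), and g(n) = n¹⁰ is O(n¹⁰).
Since they have different growth rates, f(n) = Θ(g(n)) is false.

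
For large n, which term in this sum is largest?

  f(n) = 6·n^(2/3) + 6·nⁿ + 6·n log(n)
6·nⁿ

Looking at each term:
  - 6·n^(2/3) is O(n^(2/3))
  - 6·nⁿ is O(nⁿ)
  - 6·n log(n) is O(n log n)

The term 6·nⁿ (O(nⁿ)) grows fastest and dominates all others.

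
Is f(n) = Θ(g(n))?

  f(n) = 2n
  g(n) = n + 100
True

f(n) = 2n and g(n) = n + 100 are both O(n).
Since they have the same asymptotic growth rate, f(n) = Θ(g(n)) is true.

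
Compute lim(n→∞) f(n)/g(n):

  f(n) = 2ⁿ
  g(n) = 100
∞

Since 2ⁿ (O(2ⁿ)) grows faster than 100 (O(1)),
the ratio f(n)/g(n) → ∞ as n → ∞.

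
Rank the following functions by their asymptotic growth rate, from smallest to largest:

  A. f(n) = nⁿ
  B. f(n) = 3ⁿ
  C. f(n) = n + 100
C < B < A

Comparing growth rates:
C = n + 100 is O(n)
B = 3ⁿ is O(3ⁿ)
A = nⁿ is O(nⁿ)

Therefore, the order from slowest to fastest is: C < B < A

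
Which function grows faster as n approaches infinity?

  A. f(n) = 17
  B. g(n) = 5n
B

f(n) = 17 is O(1), while g(n) = 5n is O(n).
Since O(n) grows faster than O(1), g(n) dominates.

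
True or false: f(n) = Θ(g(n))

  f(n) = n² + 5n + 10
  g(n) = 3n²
True

f(n) = n² + 5n + 10 and g(n) = 3n² are both O(n²).
Since they have the same asymptotic growth rate, f(n) = Θ(g(n)) is true.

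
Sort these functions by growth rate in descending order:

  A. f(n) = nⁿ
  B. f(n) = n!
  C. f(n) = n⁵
A > B > C

Comparing growth rates:
A = nⁿ is O(nⁿ)
B = n! is O(n!)
C = n⁵ is O(n⁵)

Therefore, the order from fastest to slowest is: A > B > C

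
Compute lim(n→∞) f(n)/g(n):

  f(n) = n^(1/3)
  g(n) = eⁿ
0

Since n^(1/3) (O(n^(1/3))) grows slower than eⁿ (O(eⁿ)),
the ratio f(n)/g(n) → 0 as n → ∞.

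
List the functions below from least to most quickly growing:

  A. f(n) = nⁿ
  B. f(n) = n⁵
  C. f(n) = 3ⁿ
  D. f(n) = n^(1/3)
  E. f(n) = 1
E < D < B < C < A

Comparing growth rates:
E = 1 is O(1)
D = n^(1/3) is O(n^(1/3))
B = n⁵ is O(n⁵)
C = 3ⁿ is O(3ⁿ)
A = nⁿ is O(nⁿ)

Therefore, the order from slowest to fastest is: E < D < B < C < A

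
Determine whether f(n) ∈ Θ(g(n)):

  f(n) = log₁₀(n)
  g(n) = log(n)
True

f(n) = log₁₀(n) and g(n) = log(n) are both O(log n).
Since they have the same asymptotic growth rate, f(n) = Θ(g(n)) is true.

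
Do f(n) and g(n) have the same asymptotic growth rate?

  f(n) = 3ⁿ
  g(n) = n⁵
False

f(n) = 3ⁿ is O(3ⁿ), and g(n) = n⁵ is O(n⁵).
Since they have different growth rates, f(n) = Θ(g(n)) is false.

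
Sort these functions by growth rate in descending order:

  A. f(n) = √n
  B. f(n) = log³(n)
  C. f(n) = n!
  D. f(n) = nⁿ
D > C > A > B

Comparing growth rates:
D = nⁿ is O(nⁿ)
C = n! is O(n!)
A = √n is O(√n)
B = log³(n) is O(log³ n)

Therefore, the order from fastest to slowest is: D > C > A > B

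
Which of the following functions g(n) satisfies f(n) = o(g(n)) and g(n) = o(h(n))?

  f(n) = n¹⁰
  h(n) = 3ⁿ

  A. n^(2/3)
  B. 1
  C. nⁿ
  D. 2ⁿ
D

We need g(n) with n¹⁰ = o(g(n)) and g(n) = o(3ⁿ), i.e. O(n¹⁰) ≺ g ≺ O(3ⁿ).
Check each option:
  A. n^(2/3) — O(n^(2/3)) does not grow strictly faster than f(n)
  B. 1 — O(1) does not grow strictly faster than f(n)
  C. nⁿ — O(nⁿ) does not grow strictly slower than h(n)
  D. 2ⁿ — O(2ⁿ) is strictly between O(n¹⁰) and O(3ⁿ) ✓

Only option D (2ⁿ) lies strictly between.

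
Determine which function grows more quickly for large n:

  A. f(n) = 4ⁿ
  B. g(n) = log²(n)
A

f(n) = 4ⁿ is O(4ⁿ), while g(n) = log²(n) is O(log² n).
Since O(4ⁿ) grows faster than O(log² n), f(n) dominates.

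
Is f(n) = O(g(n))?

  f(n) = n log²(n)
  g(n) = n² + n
True

f(n) = n log²(n) is O(n log² n), and g(n) = n² + n is O(n²).
Since O(n log² n) ⊆ O(n²) (f grows no faster than g), f(n) = O(g(n)) is true.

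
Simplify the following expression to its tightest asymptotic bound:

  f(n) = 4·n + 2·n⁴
Θ(n⁴)

Order the terms by growth rate: 4·n ≺ 2·n⁴.
The fastest-growing term 2·n⁴ dominates as n → ∞; dropping its constant factor gives Θ(n⁴).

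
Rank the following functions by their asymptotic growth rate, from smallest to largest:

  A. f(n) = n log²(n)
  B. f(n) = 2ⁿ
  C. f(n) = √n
C < A < B

Comparing growth rates:
C = √n is O(√n)
A = n log²(n) is O(n log² n)
B = 2ⁿ is O(2ⁿ)

Therefore, the order from slowest to fastest is: C < A < B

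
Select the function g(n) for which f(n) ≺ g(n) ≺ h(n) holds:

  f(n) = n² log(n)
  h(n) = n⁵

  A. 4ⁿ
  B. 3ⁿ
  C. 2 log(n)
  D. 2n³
D

We need g(n) with n² log(n) = o(g(n)) and g(n) = o(n⁵), i.e. O(n² log n) ≺ g ≺ O(n⁵).
Check each option:
  A. 4ⁿ — O(4ⁿ) does not grow strictly slower than h(n)
  B. 3ⁿ — O(3ⁿ) does not grow strictly slower than h(n)
  C. 2 log(n) — O(log n) does not grow strictly faster than f(n)
  D. 2n³ — O(n³) is strictly between O(n² log n) and O(n⁵) ✓

Only option D (2n³) lies strictly between.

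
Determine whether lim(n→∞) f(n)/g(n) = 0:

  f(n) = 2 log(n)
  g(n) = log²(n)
True

f(n) = 2 log(n) is O(log n), and g(n) = log²(n) is O(log² n).
Since O(log n) grows strictly slower than O(log² n), f(n) = o(g(n)) is true.
This means lim(n→∞) f(n)/g(n) = 0.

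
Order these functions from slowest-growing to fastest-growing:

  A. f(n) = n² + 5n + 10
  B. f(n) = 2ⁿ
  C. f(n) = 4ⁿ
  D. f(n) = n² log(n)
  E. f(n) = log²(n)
E < A < D < B < C

Comparing growth rates:
E = log²(n) is O(log² n)
A = n² + 5n + 10 is O(n²)
D = n² log(n) is O(n² log n)
B = 2ⁿ is O(2ⁿ)
C = 4ⁿ is O(4ⁿ)

Therefore, the order from slowest to fastest is: E < A < D < B < C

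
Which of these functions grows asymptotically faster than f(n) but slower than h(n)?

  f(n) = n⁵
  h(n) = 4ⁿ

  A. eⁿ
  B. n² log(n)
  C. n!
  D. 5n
A

We need g(n) with n⁵ = o(g(n)) and g(n) = o(4ⁿ), i.e. O(n⁵) ≺ g ≺ O(4ⁿ).
Check each option:
  A. eⁿ — O(eⁿ) is strictly between O(n⁵) and O(4ⁿ) ✓
  B. n² log(n) — O(n² log n) does not grow strictly faster than f(n)
  C. n! — O(n!) does not grow strictly slower than h(n)
  D. 5n — O(n) does not grow strictly faster than f(n)

Only option A (eⁿ) lies strictly between.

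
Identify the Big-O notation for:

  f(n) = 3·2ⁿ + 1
O(2ⁿ)

The dominant term in 3·2ⁿ + 1 is 3·2ⁿ, which is Θ(2ⁿ).
Lower-order terms (1) are asymptotically negligible.
Constants are absorbed, so the tightest bound is O(2ⁿ).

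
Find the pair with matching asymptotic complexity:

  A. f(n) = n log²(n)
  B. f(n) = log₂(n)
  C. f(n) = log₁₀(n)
B and C

Examining each function:
  A. n log²(n) is O(n log² n)
  B. log₂(n) is O(log n)
  C. log₁₀(n) is O(log n)

Functions B and C both have the same complexity class.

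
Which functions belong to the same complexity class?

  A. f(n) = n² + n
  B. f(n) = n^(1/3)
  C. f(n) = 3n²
A and C

Examining each function:
  A. n² + n is O(n²)
  B. n^(1/3) is O(n^(1/3))
  C. 3n² is O(n²)

Functions A and C both have the same complexity class.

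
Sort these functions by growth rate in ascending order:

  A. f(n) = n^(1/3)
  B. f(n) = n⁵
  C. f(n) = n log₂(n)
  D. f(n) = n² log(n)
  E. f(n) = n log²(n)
A < C < E < D < B

Comparing growth rates:
A = n^(1/3) is O(n^(1/3))
C = n log₂(n) is O(n log n)
E = n log²(n) is O(n log² n)
D = n² log(n) is O(n² log n)
B = n⁵ is O(n⁵)

Therefore, the order from slowest to fastest is: A < C < E < D < B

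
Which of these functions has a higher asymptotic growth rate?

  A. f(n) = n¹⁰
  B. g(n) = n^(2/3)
A

f(n) = n¹⁰ is O(n¹⁰), while g(n) = n^(2/3) is O(n^(2/3)).
Since O(n¹⁰) grows faster than O(n^(2/3)), f(n) dominates.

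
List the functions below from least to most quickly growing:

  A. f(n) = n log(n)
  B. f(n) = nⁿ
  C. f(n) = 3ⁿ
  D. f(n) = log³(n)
D < A < C < B

Comparing growth rates:
D = log³(n) is O(log³ n)
A = n log(n) is O(n log n)
C = 3ⁿ is O(3ⁿ)
B = nⁿ is O(nⁿ)

Therefore, the order from slowest to fastest is: D < A < C < B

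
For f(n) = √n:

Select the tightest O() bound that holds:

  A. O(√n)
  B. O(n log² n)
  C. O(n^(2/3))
A

f(n) = √n is O(√n).
All listed options are valid Big-O bounds (upper bounds),
but O(√n) is the tightest (smallest valid bound).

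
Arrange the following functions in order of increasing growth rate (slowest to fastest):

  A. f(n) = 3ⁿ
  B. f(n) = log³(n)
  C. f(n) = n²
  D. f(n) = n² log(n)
B < C < D < A

Comparing growth rates:
B = log³(n) is O(log³ n)
C = n² is O(n²)
D = n² log(n) is O(n² log n)
A = 3ⁿ is O(3ⁿ)

Therefore, the order from slowest to fastest is: B < C < D < A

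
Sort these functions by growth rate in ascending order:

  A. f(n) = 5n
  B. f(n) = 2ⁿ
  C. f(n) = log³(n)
C < A < B

Comparing growth rates:
C = log³(n) is O(log³ n)
A = 5n is O(n)
B = 2ⁿ is O(2ⁿ)

Therefore, the order from slowest to fastest is: C < A < B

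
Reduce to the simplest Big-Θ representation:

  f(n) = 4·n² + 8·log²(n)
Θ(n²)

Order the terms by growth rate: 8·log²(n) ≺ 4·n².
The fastest-growing term 4·n² dominates as n → ∞; dropping its constant factor gives Θ(n²).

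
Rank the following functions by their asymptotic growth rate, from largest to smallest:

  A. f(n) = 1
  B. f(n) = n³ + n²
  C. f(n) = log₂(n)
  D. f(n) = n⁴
D > B > C > A

Comparing growth rates:
D = n⁴ is O(n⁴)
B = n³ + n² is O(n³)
C = log₂(n) is O(log n)
A = 1 is O(1)

Therefore, the order from fastest to slowest is: D > B > C > A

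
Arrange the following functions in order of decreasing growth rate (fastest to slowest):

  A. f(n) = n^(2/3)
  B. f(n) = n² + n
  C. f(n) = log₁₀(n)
B > A > C

Comparing growth rates:
B = n² + n is O(n²)
A = n^(2/3) is O(n^(2/3))
C = log₁₀(n) is O(log n)

Therefore, the order from fastest to slowest is: B > A > C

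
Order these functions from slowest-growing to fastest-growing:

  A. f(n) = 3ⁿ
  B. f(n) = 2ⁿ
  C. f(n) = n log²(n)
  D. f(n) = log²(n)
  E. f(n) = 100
E < D < C < B < A

Comparing growth rates:
E = 100 is O(1)
D = log²(n) is O(log² n)
C = n log²(n) is O(n log² n)
B = 2ⁿ is O(2ⁿ)
A = 3ⁿ is O(3ⁿ)

Therefore, the order from slowest to fastest is: E < D < C < B < A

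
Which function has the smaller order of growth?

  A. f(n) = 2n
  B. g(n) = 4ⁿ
A

f(n) = 2n is O(n), while g(n) = 4ⁿ is O(4ⁿ).
Since O(n) grows slower than O(4ⁿ), f(n) is dominated.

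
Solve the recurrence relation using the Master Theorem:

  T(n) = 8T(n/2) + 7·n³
Θ(n³ log n)

Master Theorem: a = 8, b = 2, f(n) = 7·n³.
Compute the critical exponent d = log₂(8) = 3.
Compare f(n) = Θ(n³) against n^d:
  k = 3 = d, so f(n) = Θ(n^d) — Case 2.
  Work is balanced across levels: T(n) = Θ(n^d log n) = Θ(n³ log n).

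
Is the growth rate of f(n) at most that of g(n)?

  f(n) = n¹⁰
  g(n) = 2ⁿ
True

f(n) = n¹⁰ is O(n¹⁰), and g(n) = 2ⁿ is O(2ⁿ).
Since O(n¹⁰) ⊆ O(2ⁿ) (f grows no faster than g), f(n) = O(g(n)) is true.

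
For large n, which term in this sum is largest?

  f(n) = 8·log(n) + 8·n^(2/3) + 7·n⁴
7·n⁴

Looking at each term:
  - 8·log(n) is O(log n)
  - 8·n^(2/3) is O(n^(2/3))
  - 7·n⁴ is O(n⁴)

The term 7·n⁴ (O(n⁴)) grows fastest and dominates all others.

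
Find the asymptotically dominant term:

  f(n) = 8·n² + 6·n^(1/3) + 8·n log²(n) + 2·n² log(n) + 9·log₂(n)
2·n² log(n)

Looking at each term:
  - 8·n² is O(n²)
  - 6·n^(1/3) is O(n^(1/3))
  - 8·n log²(n) is O(n log² n)
  - 2·n² log(n) is O(n² log n)
  - 9·log₂(n) is O(log n)

The term 2·n² log(n) (O(n² log n)) grows fastest and dominates all others.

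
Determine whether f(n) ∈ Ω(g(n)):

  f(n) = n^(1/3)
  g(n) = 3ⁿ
False

f(n) = n^(1/3) is O(n^(1/3)), and g(n) = 3ⁿ is O(3ⁿ).
Since O(n^(1/3)) grows slower than O(3ⁿ), f(n) = Ω(g(n)) is false.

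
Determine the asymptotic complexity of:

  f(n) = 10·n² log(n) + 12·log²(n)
O(n² log n)

The dominant term in 10·n² log(n) + 12·log²(n) is 10·n² log(n), which is Θ(n² log n).
Lower-order terms (12·log²(n)) are asymptotically negligible.
Constants are absorbed, so the tightest bound is O(n² log n).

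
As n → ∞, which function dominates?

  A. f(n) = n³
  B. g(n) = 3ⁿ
B

f(n) = n³ is O(n³), while g(n) = 3ⁿ is O(3ⁿ).
Since O(3ⁿ) grows faster than O(n³), g(n) dominates.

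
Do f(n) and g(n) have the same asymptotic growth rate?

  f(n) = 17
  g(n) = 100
True

f(n) = 17 and g(n) = 100 are both O(1).
Since they have the same asymptotic growth rate, f(n) = Θ(g(n)) is true.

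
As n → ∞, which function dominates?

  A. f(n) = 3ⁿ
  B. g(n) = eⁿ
A

f(n) = 3ⁿ is O(3ⁿ), while g(n) = eⁿ is O(eⁿ).
Since O(3ⁿ) grows faster than O(eⁿ), f(n) dominates.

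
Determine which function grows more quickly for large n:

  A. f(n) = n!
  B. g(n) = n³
A

f(n) = n! is O(n!), while g(n) = n³ is O(n³).
Since O(n!) grows faster than O(n³), f(n) dominates.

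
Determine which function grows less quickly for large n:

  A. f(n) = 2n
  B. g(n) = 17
B

f(n) = 2n is O(n), while g(n) = 17 is O(1).
Since O(1) grows slower than O(n), g(n) is dominated.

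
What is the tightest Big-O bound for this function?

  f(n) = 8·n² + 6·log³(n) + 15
O(n²)

The dominant term in 8·n² + 6·log³(n) + 15 is 8·n², which is Θ(n²).
Lower-order terms (6·log³(n), 15) are asymptotically negligible.
Constants are absorbed, so the tightest bound is O(n²).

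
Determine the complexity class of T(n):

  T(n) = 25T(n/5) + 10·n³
Θ(n³)

Master Theorem: a = 25, b = 5, f(n) = 10·n³.
Compute the critical exponent d = log₅(25) = 2.
Compare f(n) = Θ(n³) against n^d:
  k = 3 > d = 2, so f(n) = Ω(n^(d+ε)) — Case 3.
  Regularity: a·(n/b)^3/n^3 = a/b^3 = 25/125 < 1 ✓.
  The top-level work dominates: T(n) = Θ(f(n)) = Θ(n³).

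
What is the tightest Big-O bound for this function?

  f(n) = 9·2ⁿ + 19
O(2ⁿ)

The dominant term in 9·2ⁿ + 19 is 9·2ⁿ, which is Θ(2ⁿ).
Lower-order terms (19) are asymptotically negligible.
Constants are absorbed, so the tightest bound is O(2ⁿ).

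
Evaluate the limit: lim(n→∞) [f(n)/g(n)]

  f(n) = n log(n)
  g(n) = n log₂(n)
log(2)

Since n log(n) and n log₂(n) have the same growth rate (O(n log n)),
the ratio converges to a constant: log(2).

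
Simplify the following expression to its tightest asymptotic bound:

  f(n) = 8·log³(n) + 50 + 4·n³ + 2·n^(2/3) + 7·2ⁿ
Θ(2ⁿ)

Order the terms by growth rate: 50 ≺ 8·log³(n) ≺ 2·n^(2/3) ≺ 4·n³ ≺ 7·2ⁿ.
The fastest-growing term 7·2ⁿ dominates as n → ∞; dropping its constant factor gives Θ(2ⁿ).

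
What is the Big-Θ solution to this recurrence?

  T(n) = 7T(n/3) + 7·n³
Θ(n³)

Master Theorem: a = 7, b = 3, f(n) = 7·n³.
Compute the critical exponent d = log₃(7) = 1.771.
Compare f(n) = Θ(n³) against n^d:
  k = 3 > d = 1.771, so f(n) = Ω(n^(d+ε)) — Case 3.
  Regularity: a·(n/b)^3/n^3 = a/b^3 = 7/27 < 1 ✓.
  The top-level work dominates: T(n) = Θ(f(n)) = Θ(n³).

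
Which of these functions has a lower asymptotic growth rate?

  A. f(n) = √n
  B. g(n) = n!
A

f(n) = √n is O(√n), while g(n) = n! is O(n!).
Since O(√n) grows slower than O(n!), f(n) is dominated.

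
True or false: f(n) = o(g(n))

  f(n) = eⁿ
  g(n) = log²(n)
False

f(n) = eⁿ is O(eⁿ), and g(n) = log²(n) is O(log² n).
Since O(eⁿ) grows faster than or equal to O(log² n), f(n) = o(g(n)) is false.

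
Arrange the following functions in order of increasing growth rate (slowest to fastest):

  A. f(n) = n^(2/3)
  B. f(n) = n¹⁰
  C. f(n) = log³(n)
C < A < B

Comparing growth rates:
C = log³(n) is O(log³ n)
A = n^(2/3) is O(n^(2/3))
B = n¹⁰ is O(n¹⁰)

Therefore, the order from slowest to fastest is: C < A < B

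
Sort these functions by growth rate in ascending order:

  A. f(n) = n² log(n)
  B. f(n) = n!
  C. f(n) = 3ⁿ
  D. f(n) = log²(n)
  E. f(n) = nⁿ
D < A < C < B < E

Comparing growth rates:
D = log²(n) is O(log² n)
A = n² log(n) is O(n² log n)
C = 3ⁿ is O(3ⁿ)
B = n! is O(n!)
E = nⁿ is O(nⁿ)

Therefore, the order from slowest to fastest is: D < A < C < B < E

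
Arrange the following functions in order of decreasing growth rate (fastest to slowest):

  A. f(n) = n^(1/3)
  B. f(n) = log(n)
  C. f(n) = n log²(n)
C > A > B

Comparing growth rates:
C = n log²(n) is O(n log² n)
A = n^(1/3) is O(n^(1/3))
B = log(n) is O(log n)

Therefore, the order from fastest to slowest is: C > A > B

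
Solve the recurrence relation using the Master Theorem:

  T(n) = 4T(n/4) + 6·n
Θ(n log n)

Master Theorem: a = 4, b = 4, f(n) = 6·n.
Compute the critical exponent d = log₄(4) = 1.
Compare f(n) = Θ(n) against n^d:
  k = 1 = d, so f(n) = Θ(n^d) — Case 2.
  Work is balanced across levels: T(n) = Θ(n^d log n) = Θ(n log n).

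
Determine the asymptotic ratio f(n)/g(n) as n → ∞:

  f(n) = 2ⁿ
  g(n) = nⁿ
0

Since 2ⁿ (O(2ⁿ)) grows slower than nⁿ (O(nⁿ)),
the ratio f(n)/g(n) → 0 as n → ∞.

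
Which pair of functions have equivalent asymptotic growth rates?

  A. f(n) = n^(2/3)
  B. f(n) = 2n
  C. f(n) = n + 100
B and C

Examining each function:
  A. n^(2/3) is O(n^(2/3))
  B. 2n is O(n)
  C. n + 100 is O(n)

Functions B and C both have the same complexity class.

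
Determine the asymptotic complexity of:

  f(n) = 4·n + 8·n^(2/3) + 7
O(n)

The dominant term in 4·n + 8·n^(2/3) + 7 is 4·n, which is Θ(n).
Lower-order terms (8·n^(2/3), 7) are asymptotically negligible.
Constants are absorbed, so the tightest bound is O(n).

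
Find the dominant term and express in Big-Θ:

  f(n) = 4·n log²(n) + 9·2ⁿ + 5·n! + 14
Θ(n!)

Order the terms by growth rate: 14 ≺ 4·n log²(n) ≺ 9·2ⁿ ≺ 5·n!.
The fastest-growing term 5·n! dominates as n → ∞; dropping its constant factor gives Θ(n!).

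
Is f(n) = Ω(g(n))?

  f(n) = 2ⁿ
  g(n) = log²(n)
True

f(n) = 2ⁿ is O(2ⁿ), and g(n) = log²(n) is O(log² n).
Since O(2ⁿ) grows at least as fast as O(log² n), f(n) = Ω(g(n)) is true.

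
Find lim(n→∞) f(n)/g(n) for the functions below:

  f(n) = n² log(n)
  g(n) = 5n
∞

Since n² log(n) (O(n² log n)) grows faster than 5n (O(n)),
the ratio f(n)/g(n) → ∞ as n → ∞.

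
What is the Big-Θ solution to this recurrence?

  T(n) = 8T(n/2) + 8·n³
Θ(n³ log n)

Master Theorem: a = 8, b = 2, f(n) = 8·n³.
Compute the critical exponent d = log₂(8) = 3.
Compare f(n) = Θ(n³) against n^d:
  k = 3 = d, so f(n) = Θ(n^d) — Case 2.
  Work is balanced across levels: T(n) = Θ(n^d log n) = Θ(n³ log n).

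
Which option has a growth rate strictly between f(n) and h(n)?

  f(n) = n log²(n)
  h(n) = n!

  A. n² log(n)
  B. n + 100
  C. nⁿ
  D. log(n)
A

We need g(n) with n log²(n) = o(g(n)) and g(n) = o(n!), i.e. O(n log² n) ≺ g ≺ O(n!).
Check each option:
  A. n² log(n) — O(n² log n) is strictly between O(n log² n) and O(n!) ✓
  B. n + 100 — O(n) does not grow strictly faster than f(n)
  C. nⁿ — O(nⁿ) does not grow strictly slower than h(n)
  D. log(n) — O(log n) does not grow strictly faster than f(n)

Only option A (n² log(n)) lies strictly between.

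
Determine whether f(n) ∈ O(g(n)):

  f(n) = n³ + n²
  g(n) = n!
True

f(n) = n³ + n² is O(n³), and g(n) = n! is O(n!).
Since O(n³) ⊆ O(n!) (f grows no faster than g), f(n) = O(g(n)) is true.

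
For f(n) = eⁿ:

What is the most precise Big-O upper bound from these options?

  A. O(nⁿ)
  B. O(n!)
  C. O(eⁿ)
C

f(n) = eⁿ is O(eⁿ).
All listed options are valid Big-O bounds (upper bounds),
but O(eⁿ) is the tightest (smallest valid bound).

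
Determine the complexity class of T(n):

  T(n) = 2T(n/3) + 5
Θ(n^log₃(2))

Master Theorem: a = 2, b = 3, f(n) = 5.
Compute the critical exponent d = log₃(2) = 0.631.
Compare f(n) = Θ(1) against n^d:
  k = 0 < d = 0.631, so f(n) = O(n^(d-ε)) — Case 1.
  The recursion cost dominates: T(n) = Θ(n^d) = Θ(n^log₃(2)).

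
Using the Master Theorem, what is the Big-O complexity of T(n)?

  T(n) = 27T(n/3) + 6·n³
Θ(n³ log n)

Master Theorem: a = 27, b = 3, f(n) = 6·n³.
Compute the critical exponent d = log₃(27) = 3.
Compare f(n) = Θ(n³) against n^d:
  k = 3 = d, so f(n) = Θ(n^d) — Case 2.
  Work is balanced across levels: T(n) = Θ(n^d log n) = Θ(n³ log n).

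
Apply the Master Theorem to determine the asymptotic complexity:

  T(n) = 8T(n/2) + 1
Θ(n³)

Master Theorem: a = 8, b = 2, f(n) = 1.
Compute the critical exponent d = log₂(8) = 3.
Compare f(n) = Θ(1) against n^d:
  k = 0 < d = 3, so f(n) = O(n^(d-ε)) — Case 1.
  The recursion cost dominates: T(n) = Θ(n^d) = Θ(n³).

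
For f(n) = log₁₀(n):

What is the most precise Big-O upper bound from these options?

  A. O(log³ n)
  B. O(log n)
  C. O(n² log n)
B

f(n) = log₁₀(n) is O(log n).
All listed options are valid Big-O bounds (upper bounds),
but O(log n) is the tightest (smallest valid bound).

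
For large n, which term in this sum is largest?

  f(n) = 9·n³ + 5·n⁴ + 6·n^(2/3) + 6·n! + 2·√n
6·n!

Looking at each term:
  - 9·n³ is O(n³)
  - 5·n⁴ is O(n⁴)
  - 6·n^(2/3) is O(n^(2/3))
  - 6·n! is O(n!)
  - 2·√n is O(√n)

The term 6·n! (O(n!)) grows fastest and dominates all others.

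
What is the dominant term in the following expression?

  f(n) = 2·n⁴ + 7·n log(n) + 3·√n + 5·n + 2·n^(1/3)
2·n⁴

Looking at each term:
  - 2·n⁴ is O(n⁴)
  - 7·n log(n) is O(n log n)
  - 3·√n is O(√n)
  - 5·n is O(n)
  - 2·n^(1/3) is O(n^(1/3))

The term 2·n⁴ (O(n⁴)) grows fastest and dominates all others.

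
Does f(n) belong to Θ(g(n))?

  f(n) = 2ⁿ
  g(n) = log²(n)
False

f(n) = 2ⁿ is O(2ⁿ), and g(n) = log²(n) is O(log² n).
Since they have different growth rates, f(n) = Θ(g(n)) is false.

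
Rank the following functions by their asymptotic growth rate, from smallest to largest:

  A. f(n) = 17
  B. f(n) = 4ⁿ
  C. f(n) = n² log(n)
A < C < B

Comparing growth rates:
A = 17 is O(1)
C = n² log(n) is O(n² log n)
B = 4ⁿ is O(4ⁿ)

Therefore, the order from slowest to fastest is: A < C < B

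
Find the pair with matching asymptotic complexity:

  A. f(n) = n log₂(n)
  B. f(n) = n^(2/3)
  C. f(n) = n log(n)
A and C

Examining each function:
  A. n log₂(n) is O(n log n)
  B. n^(2/3) is O(n^(2/3))
  C. n log(n) is O(n log n)

Functions A and C both have the same complexity class.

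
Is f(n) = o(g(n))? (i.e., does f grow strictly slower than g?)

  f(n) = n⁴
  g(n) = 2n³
False

f(n) = n⁴ is O(n⁴), and g(n) = 2n³ is O(n³).
Since O(n⁴) grows faster than or equal to O(n³), f(n) = o(g(n)) is false.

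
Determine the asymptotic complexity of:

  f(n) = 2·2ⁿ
O(2ⁿ)

The dominant term in 2·2ⁿ is 2·2ⁿ, which is Θ(2ⁿ).
Constants are absorbed, so the tightest bound is O(2ⁿ).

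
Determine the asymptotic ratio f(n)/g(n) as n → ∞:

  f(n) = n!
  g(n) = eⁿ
∞

Since n! (O(n!)) grows faster than eⁿ (O(eⁿ)),
the ratio f(n)/g(n) → ∞ as n → ∞.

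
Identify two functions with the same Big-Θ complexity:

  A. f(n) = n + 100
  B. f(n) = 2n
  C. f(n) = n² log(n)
A and B

Examining each function:
  A. n + 100 is O(n)
  B. 2n is O(n)
  C. n² log(n) is O(n² log n)

Functions A and B both have the same complexity class.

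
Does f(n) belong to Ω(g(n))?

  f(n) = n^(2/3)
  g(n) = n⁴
False

f(n) = n^(2/3) is O(n^(2/3)), and g(n) = n⁴ is O(n⁴).
Since O(n^(2/3)) grows slower than O(n⁴), f(n) = Ω(g(n)) is false.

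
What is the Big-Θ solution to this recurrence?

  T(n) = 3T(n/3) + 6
Θ(n)

Master Theorem: a = 3, b = 3, f(n) = 6.
Compute the critical exponent d = log₃(3) = 1.
Compare f(n) = Θ(1) against n^d:
  k = 0 < d = 1, so f(n) = O(n^(d-ε)) — Case 1.
  The recursion cost dominates: T(n) = Θ(n^d) = Θ(n).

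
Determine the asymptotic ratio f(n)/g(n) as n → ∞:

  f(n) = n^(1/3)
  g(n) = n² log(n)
0

Since n^(1/3) (O(n^(1/3))) grows slower than n² log(n) (O(n² log n)),
the ratio f(n)/g(n) → 0 as n → ∞.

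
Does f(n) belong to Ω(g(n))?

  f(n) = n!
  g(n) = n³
True

f(n) = n! is O(n!), and g(n) = n³ is O(n³).
Since O(n!) grows at least as fast as O(n³), f(n) = Ω(g(n)) is true.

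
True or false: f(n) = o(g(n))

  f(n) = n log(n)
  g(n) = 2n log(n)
False

f(n) = n log(n) is O(n log n), and g(n) = 2n log(n) is O(n log n).
Since they have the same growth rate, f(n) = o(g(n)) is false.
(f = o(g) requires f to grow strictly slower, not equal.)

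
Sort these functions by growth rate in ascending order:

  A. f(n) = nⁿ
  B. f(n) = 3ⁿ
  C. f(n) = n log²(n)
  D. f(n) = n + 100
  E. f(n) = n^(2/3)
E < D < C < B < A

Comparing growth rates:
E = n^(2/3) is O(n^(2/3))
D = n + 100 is O(n)
C = n log²(n) is O(n log² n)
B = 3ⁿ is O(3ⁿ)
A = nⁿ is O(nⁿ)

Therefore, the order from slowest to fastest is: E < D < C < B < A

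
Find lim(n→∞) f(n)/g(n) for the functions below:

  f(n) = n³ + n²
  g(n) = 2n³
1/2

Since n³ + n² and 2n³ have the same growth rate (O(n³)),
the ratio converges to a constant: 1/2.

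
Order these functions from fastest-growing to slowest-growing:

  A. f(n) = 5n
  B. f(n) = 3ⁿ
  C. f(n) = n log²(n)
B > C > A

Comparing growth rates:
B = 3ⁿ is O(3ⁿ)
C = n log²(n) is O(n log² n)
A = 5n is O(n)

Therefore, the order from fastest to slowest is: B > C > A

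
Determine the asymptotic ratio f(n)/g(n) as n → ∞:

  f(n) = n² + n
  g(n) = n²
1

Since n² + n and n² have the same growth rate (O(n²)),
the ratio converges to a constant: 1.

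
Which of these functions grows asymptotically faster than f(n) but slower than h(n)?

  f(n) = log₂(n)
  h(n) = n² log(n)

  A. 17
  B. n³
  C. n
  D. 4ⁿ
C

We need g(n) with log₂(n) = o(g(n)) and g(n) = o(n² log(n)), i.e. O(log n) ≺ g ≺ O(n² log n).
Check each option:
  A. 17 — O(1) does not grow strictly faster than f(n)
  B. n³ — O(n³) does not grow strictly slower than h(n)
  C. n — O(n) is strictly between O(log n) and O(n² log n) ✓
  D. 4ⁿ — O(4ⁿ) does not grow strictly slower than h(n)

Only option C (n) lies strictly between.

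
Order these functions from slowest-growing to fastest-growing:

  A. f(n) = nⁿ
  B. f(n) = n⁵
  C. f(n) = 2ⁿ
B < C < A

Comparing growth rates:
B = n⁵ is O(n⁵)
C = 2ⁿ is O(2ⁿ)
A = nⁿ is O(nⁿ)

Therefore, the order from slowest to fastest is: B < C < A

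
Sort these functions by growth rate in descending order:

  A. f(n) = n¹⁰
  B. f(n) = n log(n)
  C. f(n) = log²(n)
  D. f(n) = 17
A > B > C > D

Comparing growth rates:
A = n¹⁰ is O(n¹⁰)
B = n log(n) is O(n log n)
C = log²(n) is O(log² n)
D = 17 is O(1)

Therefore, the order from fastest to slowest is: A > B > C > D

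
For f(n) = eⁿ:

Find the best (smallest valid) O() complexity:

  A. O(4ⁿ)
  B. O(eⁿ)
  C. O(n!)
B

f(n) = eⁿ is O(eⁿ).
All listed options are valid Big-O bounds (upper bounds),
but O(eⁿ) is the tightest (smallest valid bound).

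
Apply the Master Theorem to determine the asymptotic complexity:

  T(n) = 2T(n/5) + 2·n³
Θ(n³)

Master Theorem: a = 2, b = 5, f(n) = 2·n³.
Compute the critical exponent d = log₅(2) = 0.431.
Compare f(n) = Θ(n³) against n^d:
  k = 3 > d = 0.431, so f(n) = Ω(n^(d+ε)) — Case 3.
  Regularity: a·(n/b)^3/n^3 = a/b^3 = 2/125 < 1 ✓.
  The top-level work dominates: T(n) = Θ(f(n)) = Θ(n³).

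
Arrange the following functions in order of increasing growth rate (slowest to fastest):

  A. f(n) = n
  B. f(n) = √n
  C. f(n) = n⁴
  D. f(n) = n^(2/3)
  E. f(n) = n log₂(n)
B < D < A < E < C

Comparing growth rates:
B = √n is O(√n)
D = n^(2/3) is O(n^(2/3))
A = n is O(n)
E = n log₂(n) is O(n log n)
C = n⁴ is O(n⁴)

Therefore, the order from slowest to fastest is: B < D < A < E < C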